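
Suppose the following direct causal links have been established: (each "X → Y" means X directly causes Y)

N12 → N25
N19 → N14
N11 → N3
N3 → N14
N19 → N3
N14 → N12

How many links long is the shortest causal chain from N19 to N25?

Shortest chain: N19 → N14 → N12 → N25.

3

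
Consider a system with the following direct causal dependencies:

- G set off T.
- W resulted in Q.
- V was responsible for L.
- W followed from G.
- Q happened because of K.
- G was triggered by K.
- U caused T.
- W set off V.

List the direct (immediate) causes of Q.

K, W

Upstream contributors include G, but only K, W feed directly into Q.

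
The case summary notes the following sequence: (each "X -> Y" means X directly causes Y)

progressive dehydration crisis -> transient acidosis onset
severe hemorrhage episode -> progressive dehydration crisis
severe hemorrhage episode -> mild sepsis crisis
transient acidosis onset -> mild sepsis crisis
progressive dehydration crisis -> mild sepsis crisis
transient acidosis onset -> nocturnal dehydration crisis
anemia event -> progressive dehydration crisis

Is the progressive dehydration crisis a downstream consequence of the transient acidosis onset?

The transient acidosis onset leads to the nocturnal dehydration crisis, the mild sepsis crisis; the progressive dehydration crisis is not among them.

No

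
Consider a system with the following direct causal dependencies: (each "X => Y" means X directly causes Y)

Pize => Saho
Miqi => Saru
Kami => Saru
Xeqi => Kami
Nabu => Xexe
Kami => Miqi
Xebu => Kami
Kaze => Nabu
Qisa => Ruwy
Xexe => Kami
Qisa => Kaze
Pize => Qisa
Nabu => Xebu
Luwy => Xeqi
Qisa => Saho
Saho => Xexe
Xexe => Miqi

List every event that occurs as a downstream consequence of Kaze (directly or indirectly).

Direct effects: Nabu.
2 steps out: Xexe, Xebu.
3 steps out: Kami, Miqi.
4 steps out: Saru.
Not reachable from it: Pize, Qisa, Ruwy, Saho, Luwy, Xeqi.

Kami, Miqi, Nabu, Saru, Xebu, Xexe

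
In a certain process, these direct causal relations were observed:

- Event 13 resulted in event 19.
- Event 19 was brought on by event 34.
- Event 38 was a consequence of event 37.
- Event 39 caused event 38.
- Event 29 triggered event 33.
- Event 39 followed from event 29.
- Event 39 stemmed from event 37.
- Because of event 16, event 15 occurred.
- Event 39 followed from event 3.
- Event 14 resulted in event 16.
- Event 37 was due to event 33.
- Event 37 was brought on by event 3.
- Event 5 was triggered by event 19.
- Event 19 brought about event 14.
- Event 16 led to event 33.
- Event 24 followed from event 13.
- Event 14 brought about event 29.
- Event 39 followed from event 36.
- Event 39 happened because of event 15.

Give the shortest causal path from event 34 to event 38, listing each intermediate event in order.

event 34 → event 19 → event 14 → event 29 → event 39 → event 38

event 34 → event 19
event 19 → event 14
event 14 → event 29
event 29 → event 39
event 39 → event 38
Length: 5 steps.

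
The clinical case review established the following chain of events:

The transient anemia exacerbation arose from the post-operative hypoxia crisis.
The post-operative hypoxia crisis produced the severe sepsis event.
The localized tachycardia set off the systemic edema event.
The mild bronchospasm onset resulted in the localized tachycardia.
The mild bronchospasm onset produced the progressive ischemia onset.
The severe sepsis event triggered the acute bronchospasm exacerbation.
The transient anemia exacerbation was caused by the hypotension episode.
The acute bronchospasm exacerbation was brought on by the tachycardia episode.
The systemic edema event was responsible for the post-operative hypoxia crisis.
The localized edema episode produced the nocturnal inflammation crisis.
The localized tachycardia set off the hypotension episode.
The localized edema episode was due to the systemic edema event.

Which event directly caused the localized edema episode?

Upstream contributors include the mild bronchospasm onset, the localized tachycardia, but only the systemic edema event feeds directly into the localized edema episode.

the systemic edema event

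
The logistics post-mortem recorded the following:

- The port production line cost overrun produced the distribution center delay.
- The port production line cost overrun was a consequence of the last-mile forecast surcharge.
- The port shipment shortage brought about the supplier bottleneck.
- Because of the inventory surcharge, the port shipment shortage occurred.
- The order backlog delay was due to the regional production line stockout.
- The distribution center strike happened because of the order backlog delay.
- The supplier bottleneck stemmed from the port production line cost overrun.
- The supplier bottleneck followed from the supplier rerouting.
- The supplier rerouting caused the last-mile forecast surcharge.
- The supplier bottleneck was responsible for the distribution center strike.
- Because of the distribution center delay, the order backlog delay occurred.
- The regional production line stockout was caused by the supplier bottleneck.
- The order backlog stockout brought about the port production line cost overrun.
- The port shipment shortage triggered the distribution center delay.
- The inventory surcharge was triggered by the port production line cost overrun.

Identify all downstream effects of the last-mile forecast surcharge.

Direct effects: the port production line cost overrun.
2 steps out: the inventory surcharge, the distribution center delay, the supplier bottleneck.
3 steps out: the port shipment shortage, the regional production line stockout, the order backlog delay, the distribution center strike.
Not reachable from it: the supplier rerouting, the order backlog stockout.

the distribution center delay, the distribution center strike, the inventory surcharge, the order backlog delay, the port production line cost overrun, the port shipment shortage, the regional production line stockout, the supplier bottleneck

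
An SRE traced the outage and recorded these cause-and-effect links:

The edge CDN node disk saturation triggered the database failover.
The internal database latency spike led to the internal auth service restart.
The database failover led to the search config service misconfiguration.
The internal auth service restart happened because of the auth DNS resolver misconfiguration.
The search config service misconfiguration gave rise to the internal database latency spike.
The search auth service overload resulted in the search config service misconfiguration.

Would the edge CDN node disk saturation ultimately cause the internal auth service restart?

Yes

There is a causal chain: the edge CDN node disk saturation → the database failover → the search config service misconfiguration → the internal database latency spike → the internal auth service restart.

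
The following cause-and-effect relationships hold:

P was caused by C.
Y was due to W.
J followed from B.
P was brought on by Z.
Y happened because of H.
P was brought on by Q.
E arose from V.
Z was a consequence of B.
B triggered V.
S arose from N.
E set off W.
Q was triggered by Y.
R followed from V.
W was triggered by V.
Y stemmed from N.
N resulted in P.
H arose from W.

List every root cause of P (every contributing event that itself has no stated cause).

B, C, N

Tracing upstream from P: P ← Z ← B.
A separate upstream branch: P ← N.
A separate upstream branch: P ← C.
Each of those chain origins has no stated cause.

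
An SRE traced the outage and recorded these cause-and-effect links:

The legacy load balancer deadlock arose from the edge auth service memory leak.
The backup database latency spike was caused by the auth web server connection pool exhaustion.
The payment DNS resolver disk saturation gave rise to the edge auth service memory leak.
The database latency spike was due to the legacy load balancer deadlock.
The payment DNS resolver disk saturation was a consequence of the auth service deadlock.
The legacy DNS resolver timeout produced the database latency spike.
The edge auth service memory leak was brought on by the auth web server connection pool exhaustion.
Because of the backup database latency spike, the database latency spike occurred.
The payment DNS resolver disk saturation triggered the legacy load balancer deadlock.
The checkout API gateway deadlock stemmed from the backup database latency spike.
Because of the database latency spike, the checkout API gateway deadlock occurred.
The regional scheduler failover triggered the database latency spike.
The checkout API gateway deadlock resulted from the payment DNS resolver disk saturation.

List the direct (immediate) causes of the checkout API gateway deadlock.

Upstream contributors include the regional scheduler failover, the auth service deadlock, the auth web server connection pool exhaustion, the legacy DNS resolver timeout, the edge auth service memory leak, the legacy load balancer deadlock, but only the backup database latency spike, the database latency spike, the payment DNS resolver disk saturation feed directly into the checkout API gateway deadlock.

the backup database latency spike, the database latency spike, the payment DNS resolver disk saturation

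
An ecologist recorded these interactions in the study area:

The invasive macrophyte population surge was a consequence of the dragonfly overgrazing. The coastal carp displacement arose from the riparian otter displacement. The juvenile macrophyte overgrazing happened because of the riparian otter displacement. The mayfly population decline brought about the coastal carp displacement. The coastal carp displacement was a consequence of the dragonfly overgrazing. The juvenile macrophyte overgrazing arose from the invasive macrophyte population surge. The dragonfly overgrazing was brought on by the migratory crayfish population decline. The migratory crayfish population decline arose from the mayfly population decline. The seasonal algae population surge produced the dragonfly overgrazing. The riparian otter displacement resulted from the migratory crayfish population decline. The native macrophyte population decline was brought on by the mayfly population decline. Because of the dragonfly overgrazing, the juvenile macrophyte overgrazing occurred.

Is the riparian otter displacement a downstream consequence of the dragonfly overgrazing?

The dragonfly overgrazing leads to the invasive macrophyte population surge, the juvenile macrophyte overgrazing, the coastal carp displacement; the riparian otter displacement is not among them.

No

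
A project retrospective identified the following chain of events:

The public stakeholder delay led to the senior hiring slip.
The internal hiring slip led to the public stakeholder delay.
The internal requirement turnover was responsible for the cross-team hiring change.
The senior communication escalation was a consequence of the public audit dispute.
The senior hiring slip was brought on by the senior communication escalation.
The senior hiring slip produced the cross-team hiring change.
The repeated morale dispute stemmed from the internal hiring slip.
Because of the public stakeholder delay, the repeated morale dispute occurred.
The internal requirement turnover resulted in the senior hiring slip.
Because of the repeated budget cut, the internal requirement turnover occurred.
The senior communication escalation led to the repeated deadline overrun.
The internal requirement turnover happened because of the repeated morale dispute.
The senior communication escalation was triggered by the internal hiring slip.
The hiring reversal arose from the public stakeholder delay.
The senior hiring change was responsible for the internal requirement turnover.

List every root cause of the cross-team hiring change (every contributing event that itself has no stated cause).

the internal hiring slip, the public audit dispute, the repeated budget cut, the senior hiring change

Tracing upstream from the cross-team hiring change: the cross-team hiring change ← the senior hiring slip ← the senior communication escalation ← the public audit dispute.
A separate upstream branch: the cross-team hiring change ← the internal requirement turnover ← the repeated morale dispute ← the internal hiring slip.
A separate upstream branch: the cross-team hiring change ← the internal requirement turnover ← the repeated budget cut.
A separate upstream branch: the cross-team hiring change ← the internal requirement turnover ← the senior hiring change.
Each of those chain origins has no stated cause.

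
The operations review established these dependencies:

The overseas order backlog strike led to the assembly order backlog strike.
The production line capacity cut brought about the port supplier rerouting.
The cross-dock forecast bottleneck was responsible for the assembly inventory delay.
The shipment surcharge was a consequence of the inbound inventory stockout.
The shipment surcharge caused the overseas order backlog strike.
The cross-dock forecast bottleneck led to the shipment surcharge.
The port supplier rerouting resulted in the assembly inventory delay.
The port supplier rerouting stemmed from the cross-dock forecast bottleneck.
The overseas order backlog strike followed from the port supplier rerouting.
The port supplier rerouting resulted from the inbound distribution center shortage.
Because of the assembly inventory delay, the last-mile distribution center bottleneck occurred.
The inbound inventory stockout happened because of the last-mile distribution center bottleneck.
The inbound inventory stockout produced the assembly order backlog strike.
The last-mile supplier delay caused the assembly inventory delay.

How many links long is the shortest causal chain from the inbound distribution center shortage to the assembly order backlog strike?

Shortest chain: the inbound distribution center shortage → the port supplier rerouting → the overseas order backlog strike → the assembly order backlog strike.

3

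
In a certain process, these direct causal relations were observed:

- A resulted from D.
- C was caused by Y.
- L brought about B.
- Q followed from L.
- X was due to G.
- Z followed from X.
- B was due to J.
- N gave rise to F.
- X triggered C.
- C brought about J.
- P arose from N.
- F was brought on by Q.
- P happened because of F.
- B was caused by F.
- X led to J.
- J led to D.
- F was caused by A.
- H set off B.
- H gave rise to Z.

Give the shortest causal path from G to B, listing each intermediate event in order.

G → X
X → J
J → B
Length: 3 steps.

G → X → J → B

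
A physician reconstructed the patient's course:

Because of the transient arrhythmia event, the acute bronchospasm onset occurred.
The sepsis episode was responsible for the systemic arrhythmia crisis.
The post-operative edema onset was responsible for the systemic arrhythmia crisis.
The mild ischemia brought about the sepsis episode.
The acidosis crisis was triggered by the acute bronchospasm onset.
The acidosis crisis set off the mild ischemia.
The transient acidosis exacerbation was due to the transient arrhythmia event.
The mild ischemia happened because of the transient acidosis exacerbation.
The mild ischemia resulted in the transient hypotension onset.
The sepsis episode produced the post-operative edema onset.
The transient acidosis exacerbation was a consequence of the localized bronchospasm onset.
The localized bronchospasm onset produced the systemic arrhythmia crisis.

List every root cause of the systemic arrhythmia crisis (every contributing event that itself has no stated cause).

the localized bronchospasm onset, the transient arrhythmia event

Tracing upstream from the systemic arrhythmia crisis: the systemic arrhythmia crisis ← the sepsis episode ← the mild ischemia ← the transient acidosis exacerbation ← the transient arrhythmia event.
A separate upstream branch: the systemic arrhythmia crisis ← the localized bronchospasm onset.
Each of those chain origins has no stated cause.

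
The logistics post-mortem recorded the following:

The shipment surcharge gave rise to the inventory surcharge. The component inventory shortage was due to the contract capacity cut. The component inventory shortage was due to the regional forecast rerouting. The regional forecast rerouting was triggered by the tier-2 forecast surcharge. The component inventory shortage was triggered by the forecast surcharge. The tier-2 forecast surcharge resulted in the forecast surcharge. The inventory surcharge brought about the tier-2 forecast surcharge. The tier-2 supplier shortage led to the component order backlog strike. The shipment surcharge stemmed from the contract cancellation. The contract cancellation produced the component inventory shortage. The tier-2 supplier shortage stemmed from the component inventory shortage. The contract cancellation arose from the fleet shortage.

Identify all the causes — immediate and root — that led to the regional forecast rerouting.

the contract cancellation, the fleet shortage, the inventory surcharge, the shipment surcharge, the tier-2 forecast surcharge

Immediate cause of the regional forecast rerouting: the tier-2 forecast surcharge.
Further upstream: the fleet shortage, the contract cancellation, the shipment surcharge, the inventory surcharge.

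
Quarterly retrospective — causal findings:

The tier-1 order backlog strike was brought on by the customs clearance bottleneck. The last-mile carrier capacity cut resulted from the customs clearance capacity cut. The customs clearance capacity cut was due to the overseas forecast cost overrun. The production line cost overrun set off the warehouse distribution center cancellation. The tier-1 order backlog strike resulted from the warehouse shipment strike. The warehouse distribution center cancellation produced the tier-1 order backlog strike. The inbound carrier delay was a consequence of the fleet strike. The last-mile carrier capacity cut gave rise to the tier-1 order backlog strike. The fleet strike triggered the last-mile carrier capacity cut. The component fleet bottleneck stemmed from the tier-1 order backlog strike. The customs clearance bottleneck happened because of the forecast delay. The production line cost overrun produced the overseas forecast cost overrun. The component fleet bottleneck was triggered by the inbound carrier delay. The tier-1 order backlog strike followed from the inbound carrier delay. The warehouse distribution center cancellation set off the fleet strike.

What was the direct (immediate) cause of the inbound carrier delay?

Upstream contributors include the production line cost overrun, the warehouse distribution center cancellation, but only the fleet strike feeds directly into the inbound carrier delay.

the fleet strike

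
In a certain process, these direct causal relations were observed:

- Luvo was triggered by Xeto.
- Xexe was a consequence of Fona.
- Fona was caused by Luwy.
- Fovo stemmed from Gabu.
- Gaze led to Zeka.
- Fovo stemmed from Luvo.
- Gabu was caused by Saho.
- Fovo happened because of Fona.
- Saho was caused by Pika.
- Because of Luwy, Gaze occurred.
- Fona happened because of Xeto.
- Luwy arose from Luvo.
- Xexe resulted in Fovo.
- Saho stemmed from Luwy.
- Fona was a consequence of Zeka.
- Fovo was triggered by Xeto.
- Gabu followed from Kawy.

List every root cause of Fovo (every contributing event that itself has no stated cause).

Kawy, Pika, Xeto

Tracing upstream from Fovo: Fovo ← Xeto.
A separate upstream branch: Fovo ← Gabu ← Saho ← Pika.
A separate upstream branch: Fovo ← Gabu ← Kawy.
Each of those chain origins has no stated cause.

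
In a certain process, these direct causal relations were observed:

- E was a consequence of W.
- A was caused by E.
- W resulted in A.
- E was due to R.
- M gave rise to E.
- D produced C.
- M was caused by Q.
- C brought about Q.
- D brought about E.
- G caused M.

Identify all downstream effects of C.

A, E, M, Q

Direct effects: Q.
2 steps out: M.
3 steps out: E.
4 steps out: A.
Not reachable from it: G, D, R, W.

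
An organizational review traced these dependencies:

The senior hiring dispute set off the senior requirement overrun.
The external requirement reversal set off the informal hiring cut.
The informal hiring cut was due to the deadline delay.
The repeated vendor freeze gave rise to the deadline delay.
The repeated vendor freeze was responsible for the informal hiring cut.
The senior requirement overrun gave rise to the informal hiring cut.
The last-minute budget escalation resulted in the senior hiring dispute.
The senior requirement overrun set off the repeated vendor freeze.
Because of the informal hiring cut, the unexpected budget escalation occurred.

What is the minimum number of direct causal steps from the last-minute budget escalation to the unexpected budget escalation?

4

Shortest chain: the last-minute budget escalation → the senior hiring dispute → the senior requirement overrun → the informal hiring cut → the unexpected budget escalation.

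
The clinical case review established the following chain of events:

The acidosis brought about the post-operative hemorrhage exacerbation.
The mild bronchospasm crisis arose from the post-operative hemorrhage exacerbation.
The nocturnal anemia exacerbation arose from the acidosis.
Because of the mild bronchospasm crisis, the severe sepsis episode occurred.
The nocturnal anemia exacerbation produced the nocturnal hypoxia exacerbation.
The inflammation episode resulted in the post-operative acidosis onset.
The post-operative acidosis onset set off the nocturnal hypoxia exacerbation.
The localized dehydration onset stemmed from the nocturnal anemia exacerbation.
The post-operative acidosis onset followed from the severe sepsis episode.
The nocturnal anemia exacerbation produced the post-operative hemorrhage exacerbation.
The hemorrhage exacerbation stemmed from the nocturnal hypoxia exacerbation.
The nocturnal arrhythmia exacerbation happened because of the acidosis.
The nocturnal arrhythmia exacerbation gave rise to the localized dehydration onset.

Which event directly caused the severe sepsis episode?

the mild bronchospasm crisis

Upstream contributors include the acidosis, the nocturnal anemia exacerbation, the post-operative hemorrhage exacerbation, but only the mild bronchospasm crisis feeds directly into the severe sepsis episode.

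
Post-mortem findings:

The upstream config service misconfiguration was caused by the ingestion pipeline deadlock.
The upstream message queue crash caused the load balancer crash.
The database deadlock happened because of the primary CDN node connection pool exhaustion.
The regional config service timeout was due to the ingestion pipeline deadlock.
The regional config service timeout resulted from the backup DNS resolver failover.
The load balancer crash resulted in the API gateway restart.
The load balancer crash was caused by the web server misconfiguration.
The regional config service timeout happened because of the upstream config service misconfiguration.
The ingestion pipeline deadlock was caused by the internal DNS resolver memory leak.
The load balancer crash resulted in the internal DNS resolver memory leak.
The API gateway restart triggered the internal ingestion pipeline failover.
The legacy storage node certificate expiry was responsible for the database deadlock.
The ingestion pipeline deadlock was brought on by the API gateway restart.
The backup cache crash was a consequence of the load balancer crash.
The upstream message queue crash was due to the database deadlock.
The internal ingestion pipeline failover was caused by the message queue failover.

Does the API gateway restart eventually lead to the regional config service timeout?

There is a causal chain: the API gateway restart → the ingestion pipeline deadlock → the regional config service timeout.

Yes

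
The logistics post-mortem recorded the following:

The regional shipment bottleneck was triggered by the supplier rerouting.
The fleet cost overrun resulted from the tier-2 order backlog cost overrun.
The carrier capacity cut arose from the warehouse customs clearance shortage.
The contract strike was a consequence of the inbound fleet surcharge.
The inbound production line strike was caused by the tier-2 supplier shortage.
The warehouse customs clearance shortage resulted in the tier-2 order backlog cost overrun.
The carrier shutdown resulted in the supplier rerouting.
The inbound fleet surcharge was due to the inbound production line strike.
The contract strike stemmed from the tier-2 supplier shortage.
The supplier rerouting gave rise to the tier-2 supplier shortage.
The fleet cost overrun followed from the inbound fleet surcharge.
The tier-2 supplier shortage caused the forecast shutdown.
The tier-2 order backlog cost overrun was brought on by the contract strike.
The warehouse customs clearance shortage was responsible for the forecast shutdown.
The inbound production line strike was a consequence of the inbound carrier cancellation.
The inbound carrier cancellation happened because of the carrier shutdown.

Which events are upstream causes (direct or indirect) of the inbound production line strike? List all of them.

the carrier shutdown, the inbound carrier cancellation, the supplier rerouting, the tier-2 supplier shortage

Immediate causes of the inbound production line strike: the tier-2 supplier shortage, the inbound carrier cancellation.
Further upstream: the carrier shutdown, the supplier rerouting.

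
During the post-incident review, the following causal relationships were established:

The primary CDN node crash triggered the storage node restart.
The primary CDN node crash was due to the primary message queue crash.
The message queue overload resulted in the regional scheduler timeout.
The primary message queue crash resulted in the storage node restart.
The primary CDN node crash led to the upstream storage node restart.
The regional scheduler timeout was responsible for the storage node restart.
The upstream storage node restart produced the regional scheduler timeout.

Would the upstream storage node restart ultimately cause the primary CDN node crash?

The upstream storage node restart leads to the regional scheduler timeout, the storage node restart; the primary CDN node crash is not among them.

No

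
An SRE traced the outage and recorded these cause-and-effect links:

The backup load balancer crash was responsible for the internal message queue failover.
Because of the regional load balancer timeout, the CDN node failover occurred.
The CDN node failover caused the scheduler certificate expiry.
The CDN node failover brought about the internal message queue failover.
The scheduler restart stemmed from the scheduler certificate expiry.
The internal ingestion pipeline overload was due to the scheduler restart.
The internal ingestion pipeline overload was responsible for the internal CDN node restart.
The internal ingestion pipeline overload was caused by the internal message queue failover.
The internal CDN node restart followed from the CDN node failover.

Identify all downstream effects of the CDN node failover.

the internal CDN node restart, the internal ingestion pipeline overload, the internal message queue failover, the scheduler certificate expiry, the scheduler restart

Direct effects: the internal message queue failover, the scheduler certificate expiry, the internal CDN node restart.
2 steps out: the scheduler restart, the internal ingestion pipeline overload.
Not reachable from it: the regional load balancer timeout, the backup load balancer crash.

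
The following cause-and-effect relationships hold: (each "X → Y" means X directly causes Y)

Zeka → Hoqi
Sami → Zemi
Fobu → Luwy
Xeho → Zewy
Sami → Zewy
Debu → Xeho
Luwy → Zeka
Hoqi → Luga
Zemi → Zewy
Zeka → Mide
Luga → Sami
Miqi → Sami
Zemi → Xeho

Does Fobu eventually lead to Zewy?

Yes

There is a causal chain: Fobu → Luwy → Zeka → Hoqi → Luga → Sami → Zewy.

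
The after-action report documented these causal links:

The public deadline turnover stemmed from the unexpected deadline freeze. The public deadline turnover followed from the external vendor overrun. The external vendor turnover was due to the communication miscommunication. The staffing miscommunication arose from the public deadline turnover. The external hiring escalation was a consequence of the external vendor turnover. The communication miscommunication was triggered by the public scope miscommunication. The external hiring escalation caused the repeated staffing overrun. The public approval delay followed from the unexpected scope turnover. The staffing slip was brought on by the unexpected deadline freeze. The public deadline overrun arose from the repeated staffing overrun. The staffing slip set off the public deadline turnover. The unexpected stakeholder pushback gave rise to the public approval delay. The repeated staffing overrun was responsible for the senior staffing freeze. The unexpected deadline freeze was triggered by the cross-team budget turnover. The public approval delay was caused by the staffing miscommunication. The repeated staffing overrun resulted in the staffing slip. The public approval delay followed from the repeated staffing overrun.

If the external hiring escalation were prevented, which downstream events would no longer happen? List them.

Downstream of the external hiring escalation: the repeated staffing overrun, the senior staffing freeze, the staffing slip, the public deadline turnover, the staffing miscommunication, the public approval delay, the public deadline overrun.
Of those, still caused via another path: the staffing slip, the public deadline turnover, the staffing miscommunication, the public approval delay.
The remainder have no surviving cause.

the public deadline overrun, the repeated staffing overrun, the senior staffing freeze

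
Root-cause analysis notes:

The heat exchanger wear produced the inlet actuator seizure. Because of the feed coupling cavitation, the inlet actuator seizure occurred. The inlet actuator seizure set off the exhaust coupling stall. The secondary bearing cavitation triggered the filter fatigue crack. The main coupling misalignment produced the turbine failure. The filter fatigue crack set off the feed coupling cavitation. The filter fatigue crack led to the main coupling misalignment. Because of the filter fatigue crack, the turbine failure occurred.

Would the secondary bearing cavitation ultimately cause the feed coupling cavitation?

Yes

There is a causal chain: the secondary bearing cavitation → the filter fatigue crack → the feed coupling cavitation.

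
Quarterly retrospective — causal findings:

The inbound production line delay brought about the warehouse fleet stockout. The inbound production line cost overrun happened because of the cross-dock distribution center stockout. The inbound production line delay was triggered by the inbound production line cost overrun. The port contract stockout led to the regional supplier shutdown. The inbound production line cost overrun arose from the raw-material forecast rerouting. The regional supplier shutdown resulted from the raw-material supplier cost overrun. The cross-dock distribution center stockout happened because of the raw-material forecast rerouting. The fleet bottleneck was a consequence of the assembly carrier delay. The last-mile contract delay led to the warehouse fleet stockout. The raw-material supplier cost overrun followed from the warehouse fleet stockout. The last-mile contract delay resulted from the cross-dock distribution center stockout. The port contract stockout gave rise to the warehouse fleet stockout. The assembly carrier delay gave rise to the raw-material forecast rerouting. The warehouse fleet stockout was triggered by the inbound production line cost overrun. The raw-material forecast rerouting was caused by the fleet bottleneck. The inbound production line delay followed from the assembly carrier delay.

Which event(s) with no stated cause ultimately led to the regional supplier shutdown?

Tracing upstream from the regional supplier shutdown: the regional supplier shutdown ← the raw-material supplier cost overrun ← the warehouse fleet stockout ← the inbound production line delay ← the assembly carrier delay.
A separate upstream branch: the regional supplier shutdown ← the port contract stockout.
Each of those chain origins has no stated cause.

the assembly carrier delay, the port contract stockout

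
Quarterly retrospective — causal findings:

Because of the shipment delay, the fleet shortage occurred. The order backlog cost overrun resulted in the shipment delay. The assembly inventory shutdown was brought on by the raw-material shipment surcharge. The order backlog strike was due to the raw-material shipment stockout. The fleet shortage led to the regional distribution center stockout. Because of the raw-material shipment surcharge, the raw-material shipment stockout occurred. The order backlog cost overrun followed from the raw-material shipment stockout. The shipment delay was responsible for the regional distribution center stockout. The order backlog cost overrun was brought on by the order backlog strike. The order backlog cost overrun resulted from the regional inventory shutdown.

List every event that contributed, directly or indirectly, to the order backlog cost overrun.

the order backlog strike, the raw-material shipment stockout, the raw-material shipment surcharge, the regional inventory shutdown

Immediate causes of the order backlog cost overrun: the raw-material shipment stockout, the order backlog strike, the regional inventory shutdown.
Further upstream: the raw-material shipment surcharge.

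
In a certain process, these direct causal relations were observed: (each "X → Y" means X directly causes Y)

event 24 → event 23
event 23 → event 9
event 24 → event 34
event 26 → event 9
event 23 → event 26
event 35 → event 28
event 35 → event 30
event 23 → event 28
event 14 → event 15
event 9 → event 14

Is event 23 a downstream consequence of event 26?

No

Event 26 leads to event 9, event 14, event 15; event 23 is not among them.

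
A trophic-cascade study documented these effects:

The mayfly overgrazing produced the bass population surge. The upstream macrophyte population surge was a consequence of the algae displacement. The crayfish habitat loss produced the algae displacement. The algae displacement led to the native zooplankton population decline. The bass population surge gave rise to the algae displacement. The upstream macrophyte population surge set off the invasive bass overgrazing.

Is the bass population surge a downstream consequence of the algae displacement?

The algae displacement leads to the native zooplankton population decline, the upstream macrophyte population surge, the invasive bass overgrazing; the bass population surge is not among them.

No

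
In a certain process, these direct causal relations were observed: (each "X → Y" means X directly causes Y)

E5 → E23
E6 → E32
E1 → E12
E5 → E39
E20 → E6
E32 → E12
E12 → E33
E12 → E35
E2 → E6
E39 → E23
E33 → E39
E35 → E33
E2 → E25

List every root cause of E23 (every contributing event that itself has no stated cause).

E1, E2, E20, E5

Tracing upstream from E23: E23 ← E39 ← E33 ← E12 ← E32 ← E6 ← E20.
A separate upstream branch: E23 ← E39 ← E33 ← E12 ← E32 ← E6 ← E2.
A separate upstream branch: E23 ← E39 ← E33 ← E12 ← E1.
A separate upstream branch: E23 ← E5.
Each of those chain origins has no stated cause.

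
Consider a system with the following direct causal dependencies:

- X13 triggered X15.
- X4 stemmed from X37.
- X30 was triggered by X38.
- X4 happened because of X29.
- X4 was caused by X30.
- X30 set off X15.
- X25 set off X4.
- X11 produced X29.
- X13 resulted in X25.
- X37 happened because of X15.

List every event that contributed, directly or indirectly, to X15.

X13, X30, X38

Immediate causes of X15: X13, X30.
Further upstream: X38.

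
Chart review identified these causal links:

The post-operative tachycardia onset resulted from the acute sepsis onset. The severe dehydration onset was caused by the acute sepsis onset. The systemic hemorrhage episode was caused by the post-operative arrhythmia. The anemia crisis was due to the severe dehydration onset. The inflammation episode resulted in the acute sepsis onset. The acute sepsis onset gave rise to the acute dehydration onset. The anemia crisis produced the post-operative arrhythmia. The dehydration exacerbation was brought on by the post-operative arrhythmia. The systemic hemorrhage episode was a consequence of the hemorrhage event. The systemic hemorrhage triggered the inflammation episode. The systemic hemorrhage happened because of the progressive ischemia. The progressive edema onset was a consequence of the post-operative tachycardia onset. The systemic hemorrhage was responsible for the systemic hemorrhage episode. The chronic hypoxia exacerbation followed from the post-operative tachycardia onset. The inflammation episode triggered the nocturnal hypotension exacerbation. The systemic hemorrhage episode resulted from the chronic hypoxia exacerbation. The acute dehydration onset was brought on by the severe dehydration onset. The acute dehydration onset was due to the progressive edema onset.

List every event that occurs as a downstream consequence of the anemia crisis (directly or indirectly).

the dehydration exacerbation, the post-operative arrhythmia, the systemic hemorrhage episode

Direct effects: the post-operative arrhythmia.
2 steps out: the dehydration exacerbation, the systemic hemorrhage episode.
Not reachable from it: the progressive ischemia, the systemic hemorrhage, the inflammation episode, the acute sepsis onset, the post-operative tachycardia onset, the severe dehydration onset, the progressive edema onset, the nocturnal hypotension exacerbation, the chronic hypoxia exacerbation, the acute dehydration onset, the hemorrhage event.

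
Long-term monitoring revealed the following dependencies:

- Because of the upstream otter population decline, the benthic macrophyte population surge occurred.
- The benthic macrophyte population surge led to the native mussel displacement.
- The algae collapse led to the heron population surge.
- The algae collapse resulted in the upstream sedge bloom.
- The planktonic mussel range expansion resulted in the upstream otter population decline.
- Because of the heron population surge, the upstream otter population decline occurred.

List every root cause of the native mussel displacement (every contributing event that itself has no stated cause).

the algae collapse, the planktonic mussel range expansion

Tracing upstream from the native mussel displacement: the native mussel displacement ← the benthic macrophyte population surge ← the upstream otter population decline ← the heron population surge ← the algae collapse.
A separate upstream branch: the native mussel displacement ← the benthic macrophyte population surge ← the upstream otter population decline ← the planktonic mussel range expansion.
Each of those chain origins has no stated cause.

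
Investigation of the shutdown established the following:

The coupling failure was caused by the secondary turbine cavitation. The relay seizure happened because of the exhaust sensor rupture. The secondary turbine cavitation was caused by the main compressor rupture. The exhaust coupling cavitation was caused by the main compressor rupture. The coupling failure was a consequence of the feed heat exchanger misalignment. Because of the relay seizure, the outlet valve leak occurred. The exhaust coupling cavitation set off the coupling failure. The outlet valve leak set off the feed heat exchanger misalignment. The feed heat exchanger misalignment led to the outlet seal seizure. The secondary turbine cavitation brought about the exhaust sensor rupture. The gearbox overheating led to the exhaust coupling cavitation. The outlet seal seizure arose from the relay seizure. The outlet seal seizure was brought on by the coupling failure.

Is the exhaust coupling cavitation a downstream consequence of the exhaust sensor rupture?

The exhaust sensor rupture leads to the relay seizure, the outlet valve leak, the feed heat exchanger misalignment, the coupling failure, the outlet seal seizure; the exhaust coupling cavitation is not among them.

No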